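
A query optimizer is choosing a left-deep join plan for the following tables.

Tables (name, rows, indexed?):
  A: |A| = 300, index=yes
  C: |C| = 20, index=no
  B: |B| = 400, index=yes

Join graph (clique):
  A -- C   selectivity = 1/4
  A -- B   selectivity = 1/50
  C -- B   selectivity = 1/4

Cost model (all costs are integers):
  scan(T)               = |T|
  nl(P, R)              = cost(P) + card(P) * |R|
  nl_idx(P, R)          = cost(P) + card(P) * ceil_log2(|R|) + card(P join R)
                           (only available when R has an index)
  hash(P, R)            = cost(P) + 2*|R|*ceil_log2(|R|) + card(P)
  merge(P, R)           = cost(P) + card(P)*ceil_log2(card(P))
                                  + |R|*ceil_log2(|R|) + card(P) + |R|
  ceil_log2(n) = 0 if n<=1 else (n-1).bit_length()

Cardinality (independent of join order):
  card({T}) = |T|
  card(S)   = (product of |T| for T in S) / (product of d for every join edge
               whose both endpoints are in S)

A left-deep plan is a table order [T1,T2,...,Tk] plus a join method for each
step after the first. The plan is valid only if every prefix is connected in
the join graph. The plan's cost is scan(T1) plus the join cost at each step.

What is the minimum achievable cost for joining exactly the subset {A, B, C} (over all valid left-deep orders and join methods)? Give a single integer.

8000

Selinger DP over subsets of {A,B,C}:
  {A}: scan cost=300, card=300
  {C}: scan cost=20, card=20
  {B}: scan cost=400, card=400
  {AC}: card=1500; try (C,hash)→800, (A,nl_idx)→1700, (A,merge)→3140, (C,merge)→3420, (A,hash)→5440, (A,nl)→6020 …(+1); best=800 via (C,hash)
  {AB}: card=2400; try (B,nl_idx)→5400, (A,hash)→6200, (A,nl_idx)→6400, (B,merge)→7300, (A,merge)→7400, (B,hash)→7800 …(+2); best=5400 via (B,nl_idx)
  {BC}: card=2000; try (C,hash)→1000, (B,nl_idx)→2200, (B,merge)→4140, (C,merge)→4520, (B,hash)→7240, (B,nl)→8020 …(+1); best=1000 via (C,hash)
  {ABC}: card=3000; try (C,hash)→8000, (A,hash)→8400, (B,hash)→9500, (B,nl_idx)→17300, (A,nl_idx)→22000, (B,merge)→22800 …(+5); best=8000 via (C,hash)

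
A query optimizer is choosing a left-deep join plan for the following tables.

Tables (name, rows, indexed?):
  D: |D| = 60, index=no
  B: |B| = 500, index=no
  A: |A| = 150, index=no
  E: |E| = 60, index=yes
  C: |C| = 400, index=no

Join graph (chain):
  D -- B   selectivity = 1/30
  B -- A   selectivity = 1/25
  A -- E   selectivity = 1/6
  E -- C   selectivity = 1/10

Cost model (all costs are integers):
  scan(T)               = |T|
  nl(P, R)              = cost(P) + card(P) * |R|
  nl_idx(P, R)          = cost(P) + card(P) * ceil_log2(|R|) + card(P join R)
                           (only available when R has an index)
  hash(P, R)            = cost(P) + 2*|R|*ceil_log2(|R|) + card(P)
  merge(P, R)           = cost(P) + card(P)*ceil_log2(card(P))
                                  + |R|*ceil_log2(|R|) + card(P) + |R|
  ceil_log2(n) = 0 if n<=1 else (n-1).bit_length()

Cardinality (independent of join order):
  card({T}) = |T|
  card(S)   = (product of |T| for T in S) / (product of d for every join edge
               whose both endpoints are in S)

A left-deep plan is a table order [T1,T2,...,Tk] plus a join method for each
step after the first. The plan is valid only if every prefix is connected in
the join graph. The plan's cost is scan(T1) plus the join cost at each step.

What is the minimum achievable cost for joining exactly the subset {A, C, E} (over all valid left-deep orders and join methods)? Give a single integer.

Selinger DP over subsets of {A,C,E}:
  {A}: scan cost=150, card=150
  {E}: scan cost=60, card=60
  {C}: scan cost=400, card=400
  {AE}: card=1500; try (E,hash)→1020, (A,merge)→1830, (E,merge)→1920, (A,hash)→2520, (E,nl_idx)→2550, (A,nl)→9060 …(+1); best=1020 via (E,hash)
  {CE}: card=2400; try (E,hash)→1520, (C,merge)→4480, (E,merge)→4820, (E,nl_idx)→5200, (C,hash)→7320, (C,nl)→24060 …(+1); best=1520 via (E,hash)
  {ACE}: card=60000; try (A,hash)→6320, (C,hash)→9720, (C,merge)→23020, (A,merge)→34070, (A,nl)→361520, (C,nl)→601020; best=6320 via (A,hash)

6320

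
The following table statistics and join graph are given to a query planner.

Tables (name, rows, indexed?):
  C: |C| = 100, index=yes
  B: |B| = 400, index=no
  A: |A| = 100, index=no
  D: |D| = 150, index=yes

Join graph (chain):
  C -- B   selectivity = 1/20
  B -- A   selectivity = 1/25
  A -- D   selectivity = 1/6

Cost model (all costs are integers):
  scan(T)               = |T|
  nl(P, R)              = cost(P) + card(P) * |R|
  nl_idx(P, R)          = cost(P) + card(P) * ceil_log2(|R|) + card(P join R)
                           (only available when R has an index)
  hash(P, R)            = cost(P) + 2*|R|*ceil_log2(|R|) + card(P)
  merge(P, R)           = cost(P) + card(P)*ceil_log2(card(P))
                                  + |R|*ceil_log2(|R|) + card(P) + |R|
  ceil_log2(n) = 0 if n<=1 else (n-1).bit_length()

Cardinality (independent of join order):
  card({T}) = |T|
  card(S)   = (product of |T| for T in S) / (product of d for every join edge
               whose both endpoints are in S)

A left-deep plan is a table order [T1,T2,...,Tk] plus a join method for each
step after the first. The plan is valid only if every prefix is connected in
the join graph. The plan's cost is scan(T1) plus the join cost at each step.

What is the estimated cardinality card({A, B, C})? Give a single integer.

Tables in S: A(100), B(400), C(100)
Edges inside S: C-B(d=20), B-A(d=25)
numerator = 100 * 400 * 100 = 4000000
denominator = 20 * 25 = 500
card(S) = 4000000 / 500 = 8000

8000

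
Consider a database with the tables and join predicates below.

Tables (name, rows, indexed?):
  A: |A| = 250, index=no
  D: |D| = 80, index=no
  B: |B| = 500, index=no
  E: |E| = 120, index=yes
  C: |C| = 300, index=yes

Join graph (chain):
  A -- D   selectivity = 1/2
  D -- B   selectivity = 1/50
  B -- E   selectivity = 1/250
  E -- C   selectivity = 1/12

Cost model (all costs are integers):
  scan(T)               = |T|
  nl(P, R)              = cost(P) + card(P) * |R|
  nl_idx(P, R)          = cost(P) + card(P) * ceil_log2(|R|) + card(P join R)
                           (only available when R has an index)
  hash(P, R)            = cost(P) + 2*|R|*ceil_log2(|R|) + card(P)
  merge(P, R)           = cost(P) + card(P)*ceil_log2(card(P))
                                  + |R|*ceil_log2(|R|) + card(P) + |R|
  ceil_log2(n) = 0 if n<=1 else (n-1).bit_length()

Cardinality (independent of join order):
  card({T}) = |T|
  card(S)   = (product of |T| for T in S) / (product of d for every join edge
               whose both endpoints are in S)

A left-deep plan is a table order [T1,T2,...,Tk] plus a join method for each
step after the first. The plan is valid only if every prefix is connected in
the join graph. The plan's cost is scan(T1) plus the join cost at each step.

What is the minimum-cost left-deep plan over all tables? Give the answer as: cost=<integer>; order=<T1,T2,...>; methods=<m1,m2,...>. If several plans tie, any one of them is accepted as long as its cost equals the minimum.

cost=23424; order=B,E,D,C,A; methods=hash,hash,hash,hash

Selinger DP (subsets sized 1..n):
  {A}: scan cost=250, card=250
  {D}: scan cost=80, card=80
  {B}: scan cost=500, card=500
  {E}: scan cost=120, card=120
  {C}: scan cost=300, card=300
  {AD}: card=10000; try (D,hash)→1620, (A,merge)→2970, (D,merge)→3140, (A,hash)→4160, (A,nl)→20080, (D,nl)→20250; best=1620 via (D,hash)
  {BD}: card=800; try (D,hash)→2120, (B,merge)→5720, (D,merge)→6140, (B,hash)→9160, (B,nl)→40080, (D,nl)→40500; best=2120 via (D,hash)
  {BE}: card=240; try (E,hash)→2680, (E,nl_idx)→4240, (B,merge)→6080, (E,merge)→6460, (B,hash)→9240, (B,nl)→60120 …(+1); best=2680 via (E,hash)
  {CE}: card=3000; try (E,hash)→2280, (C,merge)→4080, (C,nl_idx)→4200, (E,merge)→4260, (E,nl_idx)→5400, (C,hash)→5640 …(+2); best=2280 via (E,hash)
  {ABD}: card=100000; try (A,hash)→6920, (A,merge)→13170, (B,hash)→20620, (B,merge)→156620, (A,nl)→202120, (B,nl)→5001620; best=6920 via (A,hash)
  {BDE}: card=384; try (D,hash)→4040, (E,hash)→4600, (D,merge)→5480, (E,nl_idx)→8104, (E,merge)→11880, (D,nl)→21880 …(+1); best=4040 via (D,hash)
  {BCE}: card=6000; try (C,merge)→7840, (C,hash)→8320, (C,nl_idx)→10840, (B,hash)→14280, (B,merge)→46280, (C,nl)→74680 …(+1); best=7840 via (C,merge)
  {ABDE}: card=48000; try (A,hash)→8424, (A,merge)→10130, (A,nl)→100040, (E,hash)→108600, (E,nl_idx)→754920, (E,merge)→1807880 …(+1); best=8424 via (A,hash)
  {BCDE}: card=9600; try (C,hash)→9824, (C,merge)→10880, (D,hash)→14960, (C,nl_idx)→17096, (D,merge)→92480, (C,nl)→119240 …(+1); best=9824 via (C,hash)
  {ABCDE}: card=1200000; try (A,hash)→23424, (C,hash)→61824, (A,merge)→156074, (C,merge)→827424, (C,nl_idx)→1640424, (A,nl)→2409824 …(+1); best=23424 via (A,hash)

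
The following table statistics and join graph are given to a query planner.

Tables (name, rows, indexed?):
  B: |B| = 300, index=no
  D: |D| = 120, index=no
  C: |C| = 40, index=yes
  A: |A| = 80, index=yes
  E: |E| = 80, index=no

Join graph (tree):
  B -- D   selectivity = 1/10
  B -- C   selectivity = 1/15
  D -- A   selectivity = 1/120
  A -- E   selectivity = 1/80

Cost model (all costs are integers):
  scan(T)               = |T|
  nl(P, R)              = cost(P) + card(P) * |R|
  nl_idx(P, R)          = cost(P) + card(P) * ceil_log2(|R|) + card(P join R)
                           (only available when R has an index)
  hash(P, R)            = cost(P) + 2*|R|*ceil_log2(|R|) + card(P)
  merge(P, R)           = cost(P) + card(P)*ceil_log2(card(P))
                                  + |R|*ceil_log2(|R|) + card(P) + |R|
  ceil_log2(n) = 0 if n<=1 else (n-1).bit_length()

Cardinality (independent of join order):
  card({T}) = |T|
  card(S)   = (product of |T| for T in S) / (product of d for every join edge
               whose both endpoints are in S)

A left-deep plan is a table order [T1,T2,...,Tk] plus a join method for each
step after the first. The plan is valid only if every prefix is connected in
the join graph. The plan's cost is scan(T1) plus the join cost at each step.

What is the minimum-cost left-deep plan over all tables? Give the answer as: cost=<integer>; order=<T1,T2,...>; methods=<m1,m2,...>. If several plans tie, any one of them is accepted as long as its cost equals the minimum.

cost=8760; order=D,A,E,B,C; methods=nl_idx,hash,merge,hash

Selinger DP (subsets sized 1..n):
  {B}: scan cost=300, card=300
  {D}: scan cost=120, card=120
  {C}: scan cost=40, card=40
  {A}: scan cost=80, card=80
  {E}: scan cost=80, card=80
  {BD}: card=3600; try (D,hash)→2280, (B,merge)→4080, (D,merge)→4260, (B,hash)→5640, (B,nl)→36120, (D,nl)→36300; best=2280 via (D,hash)
  {BC}: card=800; try (C,hash)→1080, (C,nl_idx)→2900, (B,merge)→3320, (C,merge)→3580, (B,hash)→5480, (B,nl)→12040 …(+1); best=1080 via (C,hash)
  {AD}: card=80; try (A,nl_idx)→1040, (A,hash)→1360, (D,merge)→1680, (A,merge)→1720, (D,hash)→1840, (D,nl)→9680 …(+1); best=1040 via (A,nl_idx)
  {AE}: card=80; try (A,nl_idx)→720, (E,hash)→1280, (A,hash)→1280, (E,merge)→1360, (A,merge)→1360, (E,nl)→6480 …(+1); best=720 via (A,nl_idx)
  {BCD}: card=9600; try (D,hash)→3560, (C,hash)→6360, (D,merge)→10840, (C,nl_idx)→33480, (C,merge)→49360, (D,nl)→97080 …(+1); best=3560 via (D,hash)
  {ABD}: card=2400; try (B,merge)→4680, (B,hash)→6520, (A,hash)→7000, (B,nl)→25040, (A,nl_idx)→29880, (A,merge)→49720 …(+1); best=4680 via (B,merge)
  {ADE}: card=80; try (E,hash)→2240, (E,merge)→2320, (D,merge)→2320, (D,hash)→2480, (E,nl)→7440, (D,nl)→10320; best=2240 via (E,hash)
  {ABCD}: card=6400; try (C,hash)→7560, (A,hash)→14280, (C,nl_idx)→25480, (C,merge)→36160, (A,nl_idx)→77160, (C,nl)→100680 …(+2); best=7560 via (C,hash)
  {ABDE}: card=2400; try (B,merge)→5880, (B,hash)→7720, (E,hash)→8200, (B,nl)→26240, (E,merge)→36520, (E,nl)→196680; best=5880 via (B,merge)
  {ABCDE}: card=6400; try (C,hash)→8760, (E,hash)→15080, (C,nl_idx)→26680, (C,merge)→37360, (E,merge)→97800, (C,nl)→101880 …(+1); best=8760 via (C,hash)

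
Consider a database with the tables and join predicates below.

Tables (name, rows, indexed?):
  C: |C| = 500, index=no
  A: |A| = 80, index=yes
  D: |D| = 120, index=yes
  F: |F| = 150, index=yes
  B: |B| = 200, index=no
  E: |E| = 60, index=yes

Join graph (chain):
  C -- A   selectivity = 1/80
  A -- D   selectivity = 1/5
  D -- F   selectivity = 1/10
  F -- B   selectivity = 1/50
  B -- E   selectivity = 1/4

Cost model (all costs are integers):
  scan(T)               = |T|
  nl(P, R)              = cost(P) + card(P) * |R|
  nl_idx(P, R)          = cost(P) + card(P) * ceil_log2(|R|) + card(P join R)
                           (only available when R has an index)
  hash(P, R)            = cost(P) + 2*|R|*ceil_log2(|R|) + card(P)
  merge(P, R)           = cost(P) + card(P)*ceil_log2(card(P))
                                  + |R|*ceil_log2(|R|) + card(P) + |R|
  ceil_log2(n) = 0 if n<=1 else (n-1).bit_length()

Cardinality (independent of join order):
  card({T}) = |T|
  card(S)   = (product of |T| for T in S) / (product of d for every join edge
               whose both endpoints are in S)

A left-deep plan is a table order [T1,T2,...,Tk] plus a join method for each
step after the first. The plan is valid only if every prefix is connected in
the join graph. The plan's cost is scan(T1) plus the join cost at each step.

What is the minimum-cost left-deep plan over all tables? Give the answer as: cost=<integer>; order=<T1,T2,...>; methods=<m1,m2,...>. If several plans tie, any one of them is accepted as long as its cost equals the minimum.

Selinger DP (subsets sized 1..n):
  {C}: scan cost=500, card=500
  {A}: scan cost=80, card=80
  {D}: scan cost=120, card=120
  {F}: scan cost=150, card=150
  {B}: scan cost=200, card=200
  {E}: scan cost=60, card=60
  {AC}: card=500; try (A,hash)→2120, (A,nl_idx)→4500, (C,merge)→5720, (A,merge)→6140, (C,hash)→9160, (C,nl)→40080 …(+1); best=2120 via (A,hash)
  {AD}: card=1920; try (A,hash)→1360, (D,merge)→1680, (A,merge)→1720, (D,hash)→1840, (D,nl_idx)→2560, (A,nl_idx)→2880 …(+2); best=1360 via (A,hash)
  {DF}: card=1800; try (D,hash)→1980, (F,merge)→2430, (D,merge)→2460, (F,hash)→2640, (F,nl_idx)→2880, (D,nl_idx)→3000 …(+2); best=1980 via (D,hash)
  {BF}: card=600; try (F,nl_idx)→2400, (F,hash)→2800, (B,merge)→3300, (F,merge)→3350, (B,hash)→3500, (B,nl)→30150 …(+1); best=2400 via (F,nl_idx)
  {BE}: card=3000; try (E,hash)→1120, (B,merge)→2280, (E,merge)→2420, (B,hash)→3320, (E,nl_idx)→4400, (B,nl)→12060 …(+1); best=1120 via (E,hash)
  {ACD}: card=12000; try (D,hash)→4300, (D,merge)→8080, (C,hash)→12280, (D,nl_idx)→17620, (C,merge)→29400, (D,nl)→62120 …(+1); best=4300 via (D,hash)
  {ADF}: card=28800; try (A,hash)→4900, (F,hash)→5680, (A,merge)→24220, (F,merge)→25750, (A,nl_idx)→43380, (F,nl_idx)→45520 …(+2); best=4900 via (A,hash)
  {BDF}: card=7200; try (D,hash)→4680, (B,hash)→6980, (D,merge)→9960, (D,nl_idx)→13800, (B,merge)→25380, (D,nl)→74400 …(+1); best=4680 via (D,hash)
  {BEF}: card=9000; try (E,hash)→3720, (F,hash)→6520, (E,merge)→9420, (E,nl_idx)→15000, (F,nl_idx)→34120, (E,nl)→38400 …(+2); best=3720 via (E,hash)
  {ACDF}: card=180000; try (F,hash)→18700, (C,hash)→42700, (F,merge)→185650, (F,nl_idx)→280300, (C,merge)→470700, (F,nl)→1804300 …(+1); best=18700 via (F,hash)
  {ABDF}: card=115200; try (A,hash)→13000, (B,hash)→36900, (A,merge)→106120, (A,nl_idx)→170280, (B,merge)→467500, (A,nl)→580680 …(+1); best=13000 via (A,hash)
  {BDEF}: card=108000; try (E,hash)→12600, (D,hash)→14400, (E,merge)→105900, (D,merge)→139680, (E,nl_idx)→155880, (D,nl_idx)→174720 …(+2); best=12600 via (E,hash)
  {ABCDF}: card=720000; try (C,hash)→137200, (B,hash)→201900, (C,merge)→2091600, (B,merge)→3440500, (B,nl)→36018700, (C,nl)→57613000; best=137200 via (C,hash)
  {ABDEF}: card=1728000; try (A,hash)→121720, (E,hash)→128920, (A,merge)→1957240, (E,merge)→2087020, (E,nl_idx)→2432200, (A,nl_idx)→2496600 …(+2); best=121720 via (A,hash)
  {ABCDEF}: card=10800000; try (E,hash)→857920, (C,hash)→1858720, (E,nl_idx)→15257200, (E,merge)→15257620, (C,merge)→38142720, (E,nl)→43337200 …(+1); best=857920 via (E,hash)

cost=857920; order=B,F,D,A,C,E; methods=nl_idx,hash,hash,hash,hash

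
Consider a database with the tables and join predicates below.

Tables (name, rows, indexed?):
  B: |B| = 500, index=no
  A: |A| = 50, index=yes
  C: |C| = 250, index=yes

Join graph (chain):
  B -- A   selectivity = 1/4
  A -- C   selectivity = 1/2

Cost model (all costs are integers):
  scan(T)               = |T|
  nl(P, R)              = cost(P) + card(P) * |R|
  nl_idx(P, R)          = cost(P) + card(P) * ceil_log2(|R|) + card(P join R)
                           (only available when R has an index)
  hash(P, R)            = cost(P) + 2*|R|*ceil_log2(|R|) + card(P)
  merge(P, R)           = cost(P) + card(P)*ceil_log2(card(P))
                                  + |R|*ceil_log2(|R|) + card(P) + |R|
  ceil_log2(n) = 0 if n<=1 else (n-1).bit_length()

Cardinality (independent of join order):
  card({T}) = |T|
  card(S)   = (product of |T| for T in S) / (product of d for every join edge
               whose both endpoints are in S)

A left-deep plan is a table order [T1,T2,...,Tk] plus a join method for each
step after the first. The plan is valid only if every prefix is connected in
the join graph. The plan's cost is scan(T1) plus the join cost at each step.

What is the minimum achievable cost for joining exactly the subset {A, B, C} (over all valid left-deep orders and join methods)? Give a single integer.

11850

Selinger DP over subsets of {A,B,C}:
  {B}: scan cost=500, card=500
  {A}: scan cost=50, card=50
  {C}: scan cost=250, card=250
  {AB}: card=6250; try (A,hash)→1600, (B,merge)→5400, (A,merge)→5850, (B,hash)→9100, (A,nl_idx)→9750, (B,nl)→25050 …(+1); best=1600 via (A,hash)
  {AC}: card=6250; try (A,hash)→1100, (C,merge)→2650, (A,merge)→2850, (C,hash)→4100, (C,nl_idx)→6700, (A,nl_idx)→8000 …(+2); best=1100 via (A,hash)
  {ABC}: card=781250; try (C,hash)→11850, (B,hash)→16350, (C,merge)→91350, (B,merge)→93600, (C,nl_idx)→832850, (C,nl)→1564100 …(+1); best=11850 via (C,hash)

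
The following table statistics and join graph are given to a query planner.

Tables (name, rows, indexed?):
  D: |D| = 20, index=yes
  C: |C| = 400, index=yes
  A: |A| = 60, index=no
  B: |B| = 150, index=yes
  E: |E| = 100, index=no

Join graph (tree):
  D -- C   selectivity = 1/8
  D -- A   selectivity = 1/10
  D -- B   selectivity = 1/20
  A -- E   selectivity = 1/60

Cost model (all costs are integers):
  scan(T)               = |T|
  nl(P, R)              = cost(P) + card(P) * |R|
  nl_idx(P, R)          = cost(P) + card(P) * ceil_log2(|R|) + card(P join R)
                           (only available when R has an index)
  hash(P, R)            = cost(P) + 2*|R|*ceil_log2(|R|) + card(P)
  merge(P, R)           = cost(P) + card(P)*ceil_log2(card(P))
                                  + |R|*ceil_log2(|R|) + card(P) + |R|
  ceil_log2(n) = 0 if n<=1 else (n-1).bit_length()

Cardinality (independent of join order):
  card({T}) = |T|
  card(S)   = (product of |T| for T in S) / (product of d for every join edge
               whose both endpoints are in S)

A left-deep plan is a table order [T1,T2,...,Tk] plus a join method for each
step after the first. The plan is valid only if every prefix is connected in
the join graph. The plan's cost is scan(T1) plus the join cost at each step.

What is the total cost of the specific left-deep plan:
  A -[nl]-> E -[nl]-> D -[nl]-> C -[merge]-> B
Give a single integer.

step 1: scan A: cost=60, card=60
step 2: join E via nl
    card(P join E) = 60*100/(60) = 100
    cost = 60 + 60*100 = 6060
step 3: join D via nl
    card(P join D) = 100*20/(10) = 200
    cost = 6060 + 100*20 = 8060
step 4: join C via nl
    card(P join C) = 200*400/(8) = 10000
    cost = 8060 + 200*400 = 88060
step 5: join B via merge
    card(P join B) = 10000*150/(20) = 75000
    cost = 88060 + 10000*14 + 150*8 + 10000 + 150 = 239410

239410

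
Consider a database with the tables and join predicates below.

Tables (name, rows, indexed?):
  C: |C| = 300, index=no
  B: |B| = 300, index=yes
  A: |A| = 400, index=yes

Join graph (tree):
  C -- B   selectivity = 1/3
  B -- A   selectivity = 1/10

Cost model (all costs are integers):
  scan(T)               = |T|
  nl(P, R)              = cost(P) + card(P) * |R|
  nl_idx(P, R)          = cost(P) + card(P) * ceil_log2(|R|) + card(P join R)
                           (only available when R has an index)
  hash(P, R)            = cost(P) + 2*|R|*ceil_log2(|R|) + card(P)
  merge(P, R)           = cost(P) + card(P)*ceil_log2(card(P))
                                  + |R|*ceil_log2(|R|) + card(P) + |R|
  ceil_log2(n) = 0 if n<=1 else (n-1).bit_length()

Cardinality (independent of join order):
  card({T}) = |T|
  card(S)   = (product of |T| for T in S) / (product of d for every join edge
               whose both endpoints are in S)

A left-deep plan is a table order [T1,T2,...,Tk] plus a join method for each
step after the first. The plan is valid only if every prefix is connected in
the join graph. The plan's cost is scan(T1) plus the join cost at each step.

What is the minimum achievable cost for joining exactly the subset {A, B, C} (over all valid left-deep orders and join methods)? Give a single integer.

23600

Selinger DP over subsets of {A,B,C}:
  {C}: scan cost=300, card=300
  {B}: scan cost=300, card=300
  {A}: scan cost=400, card=400
  {BC}: card=30000; try (C,hash)→6000, (B,hash)→6000, (C,merge)→6300, (B,merge)→6300, (B,nl_idx)→33000, (C,nl)→90300 …(+1); best=6000 via (C,hash)
  {AB}: card=12000; try (B,hash)→6200, (A,merge)→7300, (B,merge)→7400, (A,hash)→7800, (A,nl_idx)→15000, (B,nl_idx)→16000 …(+2); best=6200 via (B,hash)
  {ABC}: card=1200000; try (C,hash)→23600, (A,hash)→43200, (C,merge)→189200, (A,merge)→490000, (A,nl_idx)→1476000, (C,nl)→3606200 …(+1); best=23600 via (C,hash)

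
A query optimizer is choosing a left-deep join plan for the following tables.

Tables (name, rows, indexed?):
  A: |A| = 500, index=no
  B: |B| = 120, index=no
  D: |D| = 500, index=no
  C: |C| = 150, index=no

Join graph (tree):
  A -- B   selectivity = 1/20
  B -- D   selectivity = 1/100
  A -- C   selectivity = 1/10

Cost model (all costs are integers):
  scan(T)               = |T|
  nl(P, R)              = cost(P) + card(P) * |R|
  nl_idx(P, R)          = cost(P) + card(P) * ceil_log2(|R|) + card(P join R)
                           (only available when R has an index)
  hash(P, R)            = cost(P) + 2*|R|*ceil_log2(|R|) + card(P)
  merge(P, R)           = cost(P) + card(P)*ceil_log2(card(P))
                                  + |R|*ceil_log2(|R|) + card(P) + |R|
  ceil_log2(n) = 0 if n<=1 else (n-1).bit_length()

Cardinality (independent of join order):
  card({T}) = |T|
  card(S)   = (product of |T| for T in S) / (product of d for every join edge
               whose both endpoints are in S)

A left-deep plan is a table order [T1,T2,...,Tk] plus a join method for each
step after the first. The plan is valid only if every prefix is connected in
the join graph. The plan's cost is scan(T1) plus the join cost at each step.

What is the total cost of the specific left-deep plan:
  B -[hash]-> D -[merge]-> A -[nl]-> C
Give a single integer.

step 1: scan B: cost=120, card=120
step 2: join D via hash
    card(P join D) = 120*500/(100) = 600
    cost = 120 + 2*500*9 + 120 = 9240
step 3: join A via merge
    card(P join A) = 600*500/(20) = 15000
    cost = 9240 + 600*10 + 500*9 + 600 + 500 = 20840
step 4: join C via nl
    card(P join C) = 15000*150/(10) = 225000
    cost = 20840 + 15000*150 = 2270840

2270840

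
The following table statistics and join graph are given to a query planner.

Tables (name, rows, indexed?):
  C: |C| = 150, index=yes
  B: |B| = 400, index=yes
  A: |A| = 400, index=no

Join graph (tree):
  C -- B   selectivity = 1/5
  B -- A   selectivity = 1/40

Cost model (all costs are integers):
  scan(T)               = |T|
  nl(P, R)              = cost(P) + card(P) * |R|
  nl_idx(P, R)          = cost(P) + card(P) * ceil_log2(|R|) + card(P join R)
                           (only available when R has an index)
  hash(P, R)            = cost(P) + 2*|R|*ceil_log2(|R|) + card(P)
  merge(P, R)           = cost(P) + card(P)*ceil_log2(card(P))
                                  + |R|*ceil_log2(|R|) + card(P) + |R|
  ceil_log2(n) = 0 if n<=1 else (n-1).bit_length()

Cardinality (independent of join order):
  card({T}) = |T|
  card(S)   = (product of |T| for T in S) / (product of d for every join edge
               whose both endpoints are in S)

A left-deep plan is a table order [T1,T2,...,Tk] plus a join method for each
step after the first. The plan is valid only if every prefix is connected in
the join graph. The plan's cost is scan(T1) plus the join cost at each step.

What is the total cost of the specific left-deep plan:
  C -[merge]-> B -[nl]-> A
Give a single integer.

step 1: scan C: cost=150, card=150
step 2: join B via merge
    card(P join B) = 150*400/(5) = 12000
    cost = 150 + 150*8 + 400*9 + 150 + 400 = 5500
step 3: join A via nl
    card(P join A) = 12000*400/(40) = 120000
    cost = 5500 + 12000*400 = 4805500

4805500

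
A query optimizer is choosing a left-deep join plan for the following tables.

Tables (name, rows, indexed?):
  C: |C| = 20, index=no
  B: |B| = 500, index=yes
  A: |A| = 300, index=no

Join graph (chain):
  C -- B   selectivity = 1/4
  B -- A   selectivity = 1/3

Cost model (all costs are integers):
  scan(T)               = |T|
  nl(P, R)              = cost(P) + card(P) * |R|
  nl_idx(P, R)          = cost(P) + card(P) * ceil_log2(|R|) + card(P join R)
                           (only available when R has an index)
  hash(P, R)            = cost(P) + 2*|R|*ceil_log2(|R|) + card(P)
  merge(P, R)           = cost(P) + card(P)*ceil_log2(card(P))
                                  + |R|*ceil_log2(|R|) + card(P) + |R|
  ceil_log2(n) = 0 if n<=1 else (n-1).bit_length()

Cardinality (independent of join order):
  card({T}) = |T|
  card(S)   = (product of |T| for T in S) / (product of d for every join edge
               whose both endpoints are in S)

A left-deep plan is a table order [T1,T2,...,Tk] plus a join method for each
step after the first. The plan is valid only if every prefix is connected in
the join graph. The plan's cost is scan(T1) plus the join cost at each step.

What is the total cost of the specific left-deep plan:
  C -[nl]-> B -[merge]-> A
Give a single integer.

45520

step 1: scan C: cost=20, card=20
step 2: join B via nl
    card(P join B) = 20*500/(4) = 2500
    cost = 20 + 20*500 = 10020
step 3: join A via merge
    card(P join A) = 2500*300/(3) = 250000
    cost = 10020 + 2500*12 + 300*9 + 2500 + 300 = 45520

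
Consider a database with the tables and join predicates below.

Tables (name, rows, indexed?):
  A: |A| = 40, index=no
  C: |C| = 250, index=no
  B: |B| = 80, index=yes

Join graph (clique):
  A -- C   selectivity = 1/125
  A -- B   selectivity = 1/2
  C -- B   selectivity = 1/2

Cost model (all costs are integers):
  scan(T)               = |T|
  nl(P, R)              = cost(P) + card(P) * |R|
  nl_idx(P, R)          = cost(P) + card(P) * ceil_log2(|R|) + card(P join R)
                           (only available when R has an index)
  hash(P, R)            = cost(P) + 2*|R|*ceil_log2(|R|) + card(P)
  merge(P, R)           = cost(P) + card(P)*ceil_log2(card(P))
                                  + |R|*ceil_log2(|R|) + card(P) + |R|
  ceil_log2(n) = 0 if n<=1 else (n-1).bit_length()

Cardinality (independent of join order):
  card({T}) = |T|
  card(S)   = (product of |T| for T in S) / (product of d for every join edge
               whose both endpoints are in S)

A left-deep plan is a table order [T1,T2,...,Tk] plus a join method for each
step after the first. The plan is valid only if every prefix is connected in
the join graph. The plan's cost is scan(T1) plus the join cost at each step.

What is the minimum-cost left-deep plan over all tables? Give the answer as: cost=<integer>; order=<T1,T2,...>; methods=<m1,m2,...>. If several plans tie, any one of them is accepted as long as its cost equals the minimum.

cost=2180; order=C,A,B; methods=hash,hash

Selinger DP (subsets sized 1..n):
  {A}: scan cost=40, card=40
  {C}: scan cost=250, card=250
  {B}: scan cost=80, card=80
  {AC}: card=80; try (A,hash)→980, (C,merge)→2570, (A,merge)→2780, (C,hash)→4080, (C,nl)→10040, (A,nl)→10250; best=980 via (A,hash)
  {AB}: card=1600; try (A,hash)→640, (B,merge)→960, (A,merge)→1000, (B,hash)→1200, (B,nl_idx)→1920, (B,nl)→3240 …(+1); best=640 via (A,hash)
  {BC}: card=10000; try (B,hash)→1620, (C,merge)→2970, (B,merge)→3140, (C,hash)→4160, (B,nl_idx)→12000, (C,nl)→20080 …(+1); best=1620 via (B,hash)
  {ABC}: card=1600; try (B,hash)→2180, (B,merge)→2260, (B,nl_idx)→3140, (C,hash)→6240, (B,nl)→7380, (A,hash)→12100 …(+4); best=2180 via (B,hash)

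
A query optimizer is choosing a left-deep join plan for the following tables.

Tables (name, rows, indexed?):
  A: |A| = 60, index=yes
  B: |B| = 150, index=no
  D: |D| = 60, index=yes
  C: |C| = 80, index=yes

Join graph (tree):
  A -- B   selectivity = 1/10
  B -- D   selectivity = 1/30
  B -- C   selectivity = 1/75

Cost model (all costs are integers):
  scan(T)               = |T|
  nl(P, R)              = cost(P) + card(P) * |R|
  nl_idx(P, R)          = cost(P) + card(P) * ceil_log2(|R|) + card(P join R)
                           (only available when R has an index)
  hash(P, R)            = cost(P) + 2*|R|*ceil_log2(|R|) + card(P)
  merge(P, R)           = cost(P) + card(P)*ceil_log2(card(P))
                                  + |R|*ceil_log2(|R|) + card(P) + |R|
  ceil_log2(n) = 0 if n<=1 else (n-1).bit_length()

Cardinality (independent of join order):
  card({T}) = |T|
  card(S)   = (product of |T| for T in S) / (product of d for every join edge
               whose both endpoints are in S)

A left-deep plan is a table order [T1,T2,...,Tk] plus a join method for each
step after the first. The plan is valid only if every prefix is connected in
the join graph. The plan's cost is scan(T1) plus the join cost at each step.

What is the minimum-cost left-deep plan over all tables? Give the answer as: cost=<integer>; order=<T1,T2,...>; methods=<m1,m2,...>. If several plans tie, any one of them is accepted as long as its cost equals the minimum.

cost=3280; order=B,C,D,A; methods=nl_idx,hash,hash

Selinger DP (subsets sized 1..n):
  {A}: scan cost=60, card=60
  {B}: scan cost=150, card=150
  {D}: scan cost=60, card=60
  {C}: scan cost=80, card=80
  {AB}: card=900; try (A,hash)→1020, (B,merge)→1830, (A,merge)→1920, (A,nl_idx)→1950, (B,hash)→2520, (B,nl)→9060 …(+1); best=1020 via (A,hash)
  {BD}: card=300; try (D,hash)→1020, (D,nl_idx)→1350, (B,merge)→1830, (D,merge)→1920, (B,hash)→2520, (B,nl)→9060 …(+1); best=1020 via (D,hash)
  {BC}: card=160; try (C,nl_idx)→1360, (C,hash)→1420, (B,merge)→2070, (C,merge)→2140, (B,hash)→2560, (B,nl)→12080 …(+1); best=1360 via (C,nl_idx)
  {ABD}: card=1800; try (A,hash)→2040, (D,hash)→2640, (A,merge)→4440, (A,nl_idx)→4620, (D,nl_idx)→8220, (D,merge)→11340 …(+2); best=2040 via (A,hash)
  {ABC}: card=960; try (A,hash)→2240, (C,hash)→3040, (A,merge)→3220, (A,nl_idx)→3280, (C,nl_idx)→8280, (A,nl)→10960 …(+2); best=2240 via (A,hash)
  {BCD}: card=320; try (D,hash)→2240, (C,hash)→2440, (D,nl_idx)→2640, (D,merge)→3220, (C,nl_idx)→3440, (C,merge)→4660 …(+2); best=2240 via (D,hash)
  {ABCD}: card=1920; try (A,hash)→3280, (D,hash)→3920, (C,hash)→4960, (A,merge)→5860, (A,nl_idx)→6080, (D,nl_idx)→9920 …(+6); best=3280 via (A,hash)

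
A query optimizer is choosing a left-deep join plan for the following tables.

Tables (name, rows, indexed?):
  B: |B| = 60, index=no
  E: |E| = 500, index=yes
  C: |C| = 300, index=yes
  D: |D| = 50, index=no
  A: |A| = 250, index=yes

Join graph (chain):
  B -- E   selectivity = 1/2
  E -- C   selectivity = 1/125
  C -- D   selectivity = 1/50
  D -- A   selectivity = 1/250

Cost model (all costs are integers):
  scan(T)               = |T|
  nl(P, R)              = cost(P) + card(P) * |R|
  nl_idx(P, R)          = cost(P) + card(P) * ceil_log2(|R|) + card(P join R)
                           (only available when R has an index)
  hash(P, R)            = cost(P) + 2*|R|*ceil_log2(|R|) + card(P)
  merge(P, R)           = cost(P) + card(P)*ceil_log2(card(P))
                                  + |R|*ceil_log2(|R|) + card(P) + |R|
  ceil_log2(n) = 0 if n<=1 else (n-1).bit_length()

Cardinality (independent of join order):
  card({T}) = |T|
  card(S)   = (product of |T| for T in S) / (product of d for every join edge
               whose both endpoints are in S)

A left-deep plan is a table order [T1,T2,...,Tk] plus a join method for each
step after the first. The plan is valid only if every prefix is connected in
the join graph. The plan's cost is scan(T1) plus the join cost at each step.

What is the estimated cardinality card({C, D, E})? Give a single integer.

1200

Tables in S: C(300), D(50), E(500)
Edges inside S: E-C(d=125), C-D(d=50)
numerator = 300 * 50 * 500 = 7500000
denominator = 125 * 50 = 6250
card(S) = 7500000 / 6250 = 1200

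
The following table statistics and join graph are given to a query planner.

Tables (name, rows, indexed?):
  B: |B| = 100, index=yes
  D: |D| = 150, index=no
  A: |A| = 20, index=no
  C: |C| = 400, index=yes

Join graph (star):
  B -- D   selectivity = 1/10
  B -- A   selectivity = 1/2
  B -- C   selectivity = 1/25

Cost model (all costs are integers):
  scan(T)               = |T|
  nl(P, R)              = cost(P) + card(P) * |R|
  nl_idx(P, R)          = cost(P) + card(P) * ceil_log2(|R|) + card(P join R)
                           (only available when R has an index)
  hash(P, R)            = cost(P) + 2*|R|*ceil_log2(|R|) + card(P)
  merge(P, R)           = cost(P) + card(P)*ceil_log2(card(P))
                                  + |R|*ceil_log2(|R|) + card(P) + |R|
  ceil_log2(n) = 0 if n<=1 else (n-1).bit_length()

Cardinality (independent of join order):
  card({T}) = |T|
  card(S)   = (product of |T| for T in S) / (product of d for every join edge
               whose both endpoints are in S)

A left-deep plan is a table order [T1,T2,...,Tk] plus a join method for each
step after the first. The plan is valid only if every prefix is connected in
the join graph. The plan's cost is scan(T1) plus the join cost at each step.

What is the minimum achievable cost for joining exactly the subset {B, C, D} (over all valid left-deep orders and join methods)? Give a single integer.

6200

Selinger DP over subsets of {B,C,D}:
  {B}: scan cost=100, card=100
  {D}: scan cost=150, card=150
  {C}: scan cost=400, card=400
  {BD}: card=1500; try (B,hash)→1700, (D,merge)→2250, (B,merge)→2300, (D,hash)→2600, (B,nl_idx)→2700, (D,nl)→15100 …(+1); best=1700 via (B,hash)
  {BC}: card=1600; try (B,hash)→2200, (C,nl_idx)→2600, (B,nl_idx)→4800, (C,merge)→4900, (B,merge)→5200, (C,hash)→7400 …(+2); best=2200 via (B,hash)
  {BCD}: card=24000; try (D,hash)→6200, (C,hash)→10400, (D,merge)→22750, (C,merge)→23700, (C,nl_idx)→39200, (D,nl)→242200 …(+1); best=6200 via (D,hash)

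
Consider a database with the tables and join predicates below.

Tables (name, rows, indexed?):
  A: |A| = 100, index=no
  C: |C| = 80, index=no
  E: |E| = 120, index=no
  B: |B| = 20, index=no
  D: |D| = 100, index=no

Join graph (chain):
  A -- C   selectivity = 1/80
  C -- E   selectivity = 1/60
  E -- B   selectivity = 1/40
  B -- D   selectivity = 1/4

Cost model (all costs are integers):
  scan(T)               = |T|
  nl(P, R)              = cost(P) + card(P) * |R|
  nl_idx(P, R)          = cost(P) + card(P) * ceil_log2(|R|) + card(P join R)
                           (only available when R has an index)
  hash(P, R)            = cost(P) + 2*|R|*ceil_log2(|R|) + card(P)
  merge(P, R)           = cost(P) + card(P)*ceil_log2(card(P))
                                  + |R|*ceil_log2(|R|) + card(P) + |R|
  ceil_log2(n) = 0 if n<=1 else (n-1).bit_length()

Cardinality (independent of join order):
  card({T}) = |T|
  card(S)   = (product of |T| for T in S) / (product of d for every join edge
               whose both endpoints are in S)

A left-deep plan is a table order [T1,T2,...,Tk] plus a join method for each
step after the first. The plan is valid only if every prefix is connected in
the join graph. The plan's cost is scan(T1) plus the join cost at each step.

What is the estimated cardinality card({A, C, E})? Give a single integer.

Tables in S: A(100), C(80), E(120)
Edges inside S: A-C(d=80), C-E(d=60)
numerator = 100 * 80 * 120 = 960000
denominator = 80 * 60 = 4800
card(S) = 960000 / 4800 = 200

200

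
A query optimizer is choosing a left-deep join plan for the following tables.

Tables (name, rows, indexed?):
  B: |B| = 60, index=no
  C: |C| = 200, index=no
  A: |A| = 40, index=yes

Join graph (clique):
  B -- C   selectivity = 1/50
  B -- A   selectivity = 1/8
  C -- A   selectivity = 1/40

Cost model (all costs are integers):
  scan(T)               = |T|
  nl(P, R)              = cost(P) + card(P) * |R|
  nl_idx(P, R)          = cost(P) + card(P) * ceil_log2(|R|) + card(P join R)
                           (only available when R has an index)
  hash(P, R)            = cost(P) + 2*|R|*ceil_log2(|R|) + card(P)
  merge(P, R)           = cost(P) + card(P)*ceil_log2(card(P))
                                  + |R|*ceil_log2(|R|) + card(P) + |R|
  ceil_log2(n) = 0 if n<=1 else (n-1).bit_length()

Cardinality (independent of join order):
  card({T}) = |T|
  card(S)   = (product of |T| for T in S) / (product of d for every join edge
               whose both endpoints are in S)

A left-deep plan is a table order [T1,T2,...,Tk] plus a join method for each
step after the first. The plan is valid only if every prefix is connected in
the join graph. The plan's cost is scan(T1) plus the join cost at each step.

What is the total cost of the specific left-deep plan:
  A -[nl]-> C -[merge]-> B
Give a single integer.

step 1: scan A: cost=40, card=40
step 2: join C via nl
    card(P join C) = 40*200/(40) = 200
    cost = 40 + 40*200 = 8040
step 3: join B via merge
    card(P join B) = 200*60/(50*8) = 30
    cost = 8040 + 200*8 + 60*6 + 200 + 60 = 10260

10260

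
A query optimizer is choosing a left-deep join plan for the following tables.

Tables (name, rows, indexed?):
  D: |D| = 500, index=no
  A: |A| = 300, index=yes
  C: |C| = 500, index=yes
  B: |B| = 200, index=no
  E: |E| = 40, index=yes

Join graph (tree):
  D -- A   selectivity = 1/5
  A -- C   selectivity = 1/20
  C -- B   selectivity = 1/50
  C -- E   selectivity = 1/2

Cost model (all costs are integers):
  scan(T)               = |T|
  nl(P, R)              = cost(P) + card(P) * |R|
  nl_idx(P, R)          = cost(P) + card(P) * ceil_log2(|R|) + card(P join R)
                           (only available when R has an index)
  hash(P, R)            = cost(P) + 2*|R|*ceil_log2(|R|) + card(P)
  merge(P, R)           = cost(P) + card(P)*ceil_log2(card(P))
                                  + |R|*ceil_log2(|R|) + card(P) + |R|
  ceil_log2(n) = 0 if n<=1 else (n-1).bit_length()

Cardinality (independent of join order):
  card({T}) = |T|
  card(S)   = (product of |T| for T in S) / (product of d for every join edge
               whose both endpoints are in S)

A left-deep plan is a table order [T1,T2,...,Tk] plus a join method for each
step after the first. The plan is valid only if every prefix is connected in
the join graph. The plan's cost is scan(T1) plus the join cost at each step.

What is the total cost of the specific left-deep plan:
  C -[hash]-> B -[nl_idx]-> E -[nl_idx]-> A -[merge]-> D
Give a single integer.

13621200

step 1: scan C: cost=500, card=500
step 2: join B via hash
    card(P join B) = 500*200/(50) = 2000
    cost = 500 + 2*200*8 + 500 = 4200
step 3: join E via nl_idx
    card(P join E) = 2000*40/(2) = 40000
    cost = 4200 + 2000*6 + 40000 = 56200
step 4: join A via nl_idx
    card(P join A) = 40000*300/(20) = 600000
    cost = 56200 + 40000*9 + 600000 = 1016200
step 5: join D via merge
    card(P join D) = 600000*500/(5) = 60000000
    cost = 1016200 + 600000*20 + 500*9 + 600000 + 500 = 13621200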